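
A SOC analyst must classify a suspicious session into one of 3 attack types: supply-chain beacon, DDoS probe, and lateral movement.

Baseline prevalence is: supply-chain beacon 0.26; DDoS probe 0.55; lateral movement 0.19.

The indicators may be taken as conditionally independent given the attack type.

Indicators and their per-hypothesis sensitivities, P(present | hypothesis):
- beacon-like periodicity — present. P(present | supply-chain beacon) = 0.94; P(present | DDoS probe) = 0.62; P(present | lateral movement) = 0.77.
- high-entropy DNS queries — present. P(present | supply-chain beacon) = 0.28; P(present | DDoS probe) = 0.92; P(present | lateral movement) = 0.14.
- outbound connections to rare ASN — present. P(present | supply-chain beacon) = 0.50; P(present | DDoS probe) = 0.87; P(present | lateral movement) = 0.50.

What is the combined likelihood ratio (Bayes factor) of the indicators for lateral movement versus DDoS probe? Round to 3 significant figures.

0.109

The Bayes factor is the ratio of the joint likelihoods of the indicator pattern under the two hypotheses.
  lateral movement: 0.77 × 0.14 × 0.50 = 0.0539
  DDoS probe: 0.62 × 0.92 × 0.87 = 0.49625
Bayes factor = 0.0539 / 0.49625 ≈ 0.109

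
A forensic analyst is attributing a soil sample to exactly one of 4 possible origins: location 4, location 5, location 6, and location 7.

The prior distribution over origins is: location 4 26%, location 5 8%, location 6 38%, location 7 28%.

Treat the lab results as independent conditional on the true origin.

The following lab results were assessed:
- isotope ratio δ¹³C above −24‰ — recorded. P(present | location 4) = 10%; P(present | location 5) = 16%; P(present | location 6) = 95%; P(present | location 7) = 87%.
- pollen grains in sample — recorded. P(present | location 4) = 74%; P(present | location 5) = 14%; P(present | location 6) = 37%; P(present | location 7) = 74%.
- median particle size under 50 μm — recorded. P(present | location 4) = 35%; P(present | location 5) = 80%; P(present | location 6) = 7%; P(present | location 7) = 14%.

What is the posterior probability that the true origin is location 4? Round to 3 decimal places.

For each hypothesis, the unnormalized posterior weight is prior × product of the lab result likelihoods:
  location 4: 0.26 × 0.10 × 0.74 × 0.35 = 0.006734
  location 5: 0.08 × 0.16 × 0.14 × 0.80 = 0.0014336
  location 6: 0.38 × 0.95 × 0.37 × 0.07 = 0.0093499
  location 7: 0.28 × 0.87 × 0.74 × 0.14 = 0.025237
Normalizing constant Z = 0.006734 + 0.0014336 + 0.0093499 + 0.025237 = 0.042754.
P(location 4 | evidence) = 0.006734 / 0.042754 ≈ 0.158.

0.158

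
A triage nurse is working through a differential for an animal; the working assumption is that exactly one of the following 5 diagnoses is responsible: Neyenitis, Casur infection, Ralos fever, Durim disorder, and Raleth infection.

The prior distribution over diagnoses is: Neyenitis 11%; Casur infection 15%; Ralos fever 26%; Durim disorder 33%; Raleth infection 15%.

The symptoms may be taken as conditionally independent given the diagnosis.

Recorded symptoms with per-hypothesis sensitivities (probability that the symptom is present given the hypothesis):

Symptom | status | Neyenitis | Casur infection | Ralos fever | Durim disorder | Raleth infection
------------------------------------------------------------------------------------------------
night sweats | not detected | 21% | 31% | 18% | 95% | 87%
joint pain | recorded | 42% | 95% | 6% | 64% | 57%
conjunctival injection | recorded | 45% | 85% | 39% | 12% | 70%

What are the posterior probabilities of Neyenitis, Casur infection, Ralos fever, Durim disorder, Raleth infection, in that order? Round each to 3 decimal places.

Multiply each prior by the joint likelihood of the symptom pattern (using 1 − P(present | H) for each absent symptom):
  Neyenitis: 0.11 × (1 − 0.21) × 0.42 × 0.45 = 0.016424
  Casur infection: 0.15 × (1 − 0.31) × 0.95 × 0.85 = 0.083576
  Ralos fever: 0.26 × (1 − 0.18) × 0.06 × 0.39 = 0.0049889
  Durim disorder: 0.33 × (1 − 0.95) × 0.64 × 0.12 = 0.0012672
  Raleth infection: 0.15 × (1 − 0.87) × 0.57 × 0.70 = 0.0077805
Normalizing constant Z = 0.016424 + 0.083576 + 0.0049889 + 0.0012672 + 0.0077805 = 0.11404.
P(Neyenitis | evidence) = 0.016424 / 0.11404 ≈ 0.144
P(Casur infection | evidence) = 0.083576 / 0.11404 ≈ 0.733
P(Ralos fever | evidence) = 0.0049889 / 0.11404 ≈ 0.044
P(Durim disorder | evidence) = 0.0012672 / 0.11404 ≈ 0.011
P(Raleth infection | evidence) = 0.0077805 / 0.11404 ≈ 0.068

0.144, 0.733, 0.044, 0.011, 0.068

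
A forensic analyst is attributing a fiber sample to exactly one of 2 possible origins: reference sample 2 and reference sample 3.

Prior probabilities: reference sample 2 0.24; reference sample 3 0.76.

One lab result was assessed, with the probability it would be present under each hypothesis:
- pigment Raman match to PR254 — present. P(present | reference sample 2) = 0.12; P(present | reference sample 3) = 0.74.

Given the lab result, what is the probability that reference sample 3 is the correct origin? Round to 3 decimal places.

0.951

Multiply each prior by the likelihood of the lab result:
  reference sample 2: 0.24 × 0.12 = 0.0288
  reference sample 3: 0.76 × 0.74 = 0.5624
Marginal likelihood of the evidence = 0.5912.
P(reference sample 3 | evidence) = 0.5624 / 0.5912 ≈ 0.951.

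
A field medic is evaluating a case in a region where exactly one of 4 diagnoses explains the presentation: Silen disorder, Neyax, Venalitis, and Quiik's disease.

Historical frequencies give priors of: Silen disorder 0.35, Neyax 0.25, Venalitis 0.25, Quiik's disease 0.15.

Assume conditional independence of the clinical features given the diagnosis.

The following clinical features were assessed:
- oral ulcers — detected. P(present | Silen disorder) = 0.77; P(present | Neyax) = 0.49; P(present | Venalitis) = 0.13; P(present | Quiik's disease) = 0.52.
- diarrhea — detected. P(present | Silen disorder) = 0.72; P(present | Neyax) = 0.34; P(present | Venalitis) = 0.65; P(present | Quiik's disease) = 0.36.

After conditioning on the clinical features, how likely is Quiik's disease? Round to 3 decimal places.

Multiply each prior by the joint likelihood of the clinical feature pattern:
  Silen disorder: 0.35 × 0.77 × 0.72 = 0.19404
  Neyax: 0.25 × 0.49 × 0.34 = 0.04165
  Venalitis: 0.25 × 0.13 × 0.65 = 0.021125
  Quiik's disease: 0.15 × 0.52 × 0.36 = 0.02808
The unnormalized weights sum to 0.28489.
P(Quiik's disease | evidence) = 0.02808 / 0.28489 ≈ 0.099.

0.099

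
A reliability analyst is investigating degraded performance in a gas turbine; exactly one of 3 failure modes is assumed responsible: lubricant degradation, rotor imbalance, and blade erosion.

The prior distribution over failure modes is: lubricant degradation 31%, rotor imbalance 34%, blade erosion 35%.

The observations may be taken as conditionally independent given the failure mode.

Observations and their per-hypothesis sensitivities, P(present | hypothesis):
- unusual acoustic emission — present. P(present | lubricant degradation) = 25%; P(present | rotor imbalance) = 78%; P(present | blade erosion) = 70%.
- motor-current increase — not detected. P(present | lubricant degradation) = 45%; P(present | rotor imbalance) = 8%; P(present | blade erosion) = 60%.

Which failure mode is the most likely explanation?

Multiply each prior by the joint likelihood of the evidence pattern (using 1 − P(present | H) for each absent observation):
  lubricant degradation: 0.31 × 0.25 × (1 − 0.45) = 0.042625
  rotor imbalance: 0.34 × 0.78 × (1 − 0.08) = 0.24398
  blade erosion: 0.35 × 0.70 × (1 − 0.60) = 0.098
Normalizing constant Z = 0.042625 + 0.24398 + 0.098 = 0.38461.
P(lubricant degradation | evidence) ≈ 0.042625 / 0.38461 ≈ 0.111
P(rotor imbalance | evidence) ≈ 0.24398 / 0.38461 ≈ 0.634
P(blade erosion | evidence) ≈ 0.098 / 0.38461 ≈ 0.255
The largest is 0.634, so rotor imbalance is most probable.

rotor imbalance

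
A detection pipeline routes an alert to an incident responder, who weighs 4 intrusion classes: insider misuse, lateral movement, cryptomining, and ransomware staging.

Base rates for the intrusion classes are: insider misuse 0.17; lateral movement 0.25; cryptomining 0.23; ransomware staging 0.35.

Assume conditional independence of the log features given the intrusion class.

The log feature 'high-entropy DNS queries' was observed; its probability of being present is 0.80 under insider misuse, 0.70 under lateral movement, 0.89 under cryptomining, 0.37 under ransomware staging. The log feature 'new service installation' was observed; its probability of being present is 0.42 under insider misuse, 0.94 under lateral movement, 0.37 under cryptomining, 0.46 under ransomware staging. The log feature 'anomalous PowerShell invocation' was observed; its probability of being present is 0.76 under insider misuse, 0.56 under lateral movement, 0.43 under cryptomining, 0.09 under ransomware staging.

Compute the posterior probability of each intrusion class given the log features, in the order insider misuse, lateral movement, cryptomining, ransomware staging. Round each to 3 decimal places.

0.250, 0.531, 0.188, 0.031

Multiply each prior by the joint likelihood of the log feature pattern:
  insider misuse: 0.17 × 0.80 × 0.42 × 0.76 = 0.043411
  lateral movement: 0.25 × 0.70 × 0.94 × 0.56 = 0.09212
  cryptomining: 0.23 × 0.89 × 0.37 × 0.43 = 0.032568
  ransomware staging: 0.35 × 0.37 × 0.46 × 0.09 = 0.0053613
Normalizing constant Z = 0.043411 + 0.09212 + 0.032568 + 0.0053613 = 0.17346.
P(insider misuse | evidence) = 0.043411 / 0.17346 ≈ 0.250
P(lateral movement | evidence) = 0.09212 / 0.17346 ≈ 0.531
P(cryptomining | evidence) = 0.032568 / 0.17346 ≈ 0.188
P(ransomware staging | evidence) = 0.0053613 / 0.17346 ≈ 0.031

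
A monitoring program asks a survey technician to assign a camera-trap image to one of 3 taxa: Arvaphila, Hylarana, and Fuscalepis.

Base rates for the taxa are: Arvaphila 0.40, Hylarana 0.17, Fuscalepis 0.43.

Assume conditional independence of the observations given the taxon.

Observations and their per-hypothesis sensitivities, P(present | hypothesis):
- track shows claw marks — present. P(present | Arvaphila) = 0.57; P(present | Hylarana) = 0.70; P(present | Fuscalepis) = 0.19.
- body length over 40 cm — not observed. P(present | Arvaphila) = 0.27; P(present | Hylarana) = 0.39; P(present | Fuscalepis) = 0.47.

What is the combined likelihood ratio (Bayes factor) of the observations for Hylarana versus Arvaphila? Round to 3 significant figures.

1.03

Take the product of per-observation likelihoods under each hypothesis (using 1 − P(present | H) for each absent observation), then divide.
  Hylarana: 0.70 × (1 − 0.39) = 0.427
  Arvaphila: 0.57 × (1 − 0.27) = 0.4161
Bayes factor = 0.427 / 0.4161 ≈ 1.03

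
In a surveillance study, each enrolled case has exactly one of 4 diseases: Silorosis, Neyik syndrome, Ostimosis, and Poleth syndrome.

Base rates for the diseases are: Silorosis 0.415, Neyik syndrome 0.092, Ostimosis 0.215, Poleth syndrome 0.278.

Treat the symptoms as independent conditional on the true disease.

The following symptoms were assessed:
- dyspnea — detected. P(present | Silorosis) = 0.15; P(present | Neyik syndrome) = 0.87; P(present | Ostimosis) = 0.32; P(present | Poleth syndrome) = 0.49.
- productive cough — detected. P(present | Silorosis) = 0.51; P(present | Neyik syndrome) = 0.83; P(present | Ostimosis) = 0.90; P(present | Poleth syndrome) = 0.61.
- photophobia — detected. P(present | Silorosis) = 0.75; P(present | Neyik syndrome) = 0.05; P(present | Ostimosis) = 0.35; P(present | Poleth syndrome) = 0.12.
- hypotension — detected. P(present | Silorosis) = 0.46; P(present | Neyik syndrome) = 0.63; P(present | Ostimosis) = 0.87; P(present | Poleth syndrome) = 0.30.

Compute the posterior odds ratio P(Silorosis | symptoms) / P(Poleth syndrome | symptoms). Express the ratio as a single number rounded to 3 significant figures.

3.66

Posterior odds equal prior odds times the likelihood ratio; only the two competing hypotheses matter.
  Silorosis: 0.415 × 0.15 × 0.51 × 0.75 × 0.46 = 0.010953
  Poleth syndrome: 0.278 × 0.49 × 0.61 × 0.12 × 0.30 = 0.0029914
Posterior odds = 0.010953 / 0.0029914 ≈ 3.66.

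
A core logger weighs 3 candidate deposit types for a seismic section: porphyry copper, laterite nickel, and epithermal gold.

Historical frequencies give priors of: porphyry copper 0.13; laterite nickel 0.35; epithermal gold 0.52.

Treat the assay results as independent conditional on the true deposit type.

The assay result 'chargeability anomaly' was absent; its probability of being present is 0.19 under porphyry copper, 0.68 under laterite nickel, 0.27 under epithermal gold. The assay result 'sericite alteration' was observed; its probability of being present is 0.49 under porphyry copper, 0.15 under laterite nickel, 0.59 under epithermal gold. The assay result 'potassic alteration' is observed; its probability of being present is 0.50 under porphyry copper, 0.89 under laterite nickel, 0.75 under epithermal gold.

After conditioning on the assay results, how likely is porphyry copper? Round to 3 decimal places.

Multiply each prior by the joint likelihood of the assay result pattern (using 1 − P(present | H) for each absent assay result):
  porphyry copper: 0.13 × (1 − 0.19) × 0.49 × 0.50 = 0.025799
  laterite nickel: 0.35 × (1 − 0.68) × 0.15 × 0.89 = 0.014952
  epithermal gold: 0.52 × (1 − 0.27) × 0.59 × 0.75 = 0.16797
The unnormalized weights sum to 0.20872.
P(porphyry copper | evidence) = 0.025799 / 0.20872 ≈ 0.124.

0.124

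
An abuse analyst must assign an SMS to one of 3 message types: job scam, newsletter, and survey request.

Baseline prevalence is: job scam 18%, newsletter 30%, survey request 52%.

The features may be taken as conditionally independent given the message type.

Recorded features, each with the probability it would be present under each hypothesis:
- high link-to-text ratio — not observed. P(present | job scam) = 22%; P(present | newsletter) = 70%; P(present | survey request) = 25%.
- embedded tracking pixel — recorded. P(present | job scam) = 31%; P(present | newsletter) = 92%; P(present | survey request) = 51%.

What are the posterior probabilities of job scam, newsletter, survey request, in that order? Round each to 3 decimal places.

By Bayes' rule with conditional independence, the unnormalized weight for each hypothesis is prior × ∏ likelihoods (using 1 − P(present | H) for each absent feature):
  job scam: 0.18 × (1 − 0.22) × 0.31 = 0.043524
  newsletter: 0.30 × (1 − 0.70) × 0.92 = 0.0828
  survey request: 0.52 × (1 − 0.25) × 0.51 = 0.1989
Marginal likelihood of the evidence = 0.32522.
P(job scam | evidence) = 0.043524 / 0.32522 ≈ 0.134
P(newsletter | evidence) = 0.0828 / 0.32522 ≈ 0.255
P(survey request | evidence) = 0.1989 / 0.32522 ≈ 0.612

0.134, 0.255, 0.612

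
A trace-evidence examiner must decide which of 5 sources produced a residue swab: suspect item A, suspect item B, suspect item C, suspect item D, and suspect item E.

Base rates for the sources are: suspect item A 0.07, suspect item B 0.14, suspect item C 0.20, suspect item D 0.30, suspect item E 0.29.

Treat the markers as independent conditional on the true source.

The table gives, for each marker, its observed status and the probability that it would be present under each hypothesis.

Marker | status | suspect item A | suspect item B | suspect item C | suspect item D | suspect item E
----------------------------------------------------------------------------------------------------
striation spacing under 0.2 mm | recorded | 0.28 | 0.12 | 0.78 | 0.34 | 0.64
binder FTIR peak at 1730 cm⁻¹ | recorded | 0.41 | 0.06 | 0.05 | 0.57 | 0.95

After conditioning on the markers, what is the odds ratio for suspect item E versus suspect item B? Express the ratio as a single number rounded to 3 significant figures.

The normalizing constant cancels in an odds ratio, so compute prior × likelihood for the two hypotheses only:
  suspect item E: 0.29 × 0.64 × 0.95 = 0.17632
  suspect item B: 0.14 × 0.12 × 0.06 = 0.001008
Posterior odds = 0.17632 / 0.001008 ≈ 175.

175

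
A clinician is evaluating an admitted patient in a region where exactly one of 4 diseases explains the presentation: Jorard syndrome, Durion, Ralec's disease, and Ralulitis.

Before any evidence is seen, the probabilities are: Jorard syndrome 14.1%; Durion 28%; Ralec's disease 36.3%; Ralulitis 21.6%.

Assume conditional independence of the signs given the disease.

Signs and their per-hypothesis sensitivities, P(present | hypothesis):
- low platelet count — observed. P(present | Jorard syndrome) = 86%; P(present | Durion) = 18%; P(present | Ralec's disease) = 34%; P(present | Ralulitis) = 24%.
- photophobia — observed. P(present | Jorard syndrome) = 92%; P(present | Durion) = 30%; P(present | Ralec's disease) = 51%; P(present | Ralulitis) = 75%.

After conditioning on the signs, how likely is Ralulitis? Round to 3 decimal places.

0.170

For each hypothesis, the unnormalized posterior weight is prior × product of the sign likelihoods:
  Jorard syndrome: 0.141 × 0.86 × 0.92 = 0.11156
  Durion: 0.280 × 0.18 × 0.30 = 0.01512
  Ralec's disease: 0.363 × 0.34 × 0.51 = 0.062944
  Ralulitis: 0.216 × 0.24 × 0.75 = 0.03888
Marginal likelihood of the evidence = 0.2285.
P(Ralulitis | evidence) = 0.03888 / 0.2285 ≈ 0.170.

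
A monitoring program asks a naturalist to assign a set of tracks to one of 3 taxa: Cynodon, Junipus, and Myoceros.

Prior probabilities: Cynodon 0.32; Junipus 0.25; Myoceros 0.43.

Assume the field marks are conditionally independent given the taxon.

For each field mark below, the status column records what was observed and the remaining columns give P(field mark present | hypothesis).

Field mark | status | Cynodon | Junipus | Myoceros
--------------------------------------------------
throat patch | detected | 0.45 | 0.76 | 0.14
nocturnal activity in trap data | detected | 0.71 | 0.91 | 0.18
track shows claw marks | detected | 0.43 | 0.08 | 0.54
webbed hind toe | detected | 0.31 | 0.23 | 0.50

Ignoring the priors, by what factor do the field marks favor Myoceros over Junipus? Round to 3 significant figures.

Take the product of per-field mark likelihoods under each hypothesis, then divide.
  Myoceros: 0.14 × 0.18 × 0.54 × 0.50 = 0.006804
  Junipus: 0.76 × 0.91 × 0.08 × 0.23 = 0.012725
Bayes factor = 0.006804 / 0.012725 ≈ 0.535

0.535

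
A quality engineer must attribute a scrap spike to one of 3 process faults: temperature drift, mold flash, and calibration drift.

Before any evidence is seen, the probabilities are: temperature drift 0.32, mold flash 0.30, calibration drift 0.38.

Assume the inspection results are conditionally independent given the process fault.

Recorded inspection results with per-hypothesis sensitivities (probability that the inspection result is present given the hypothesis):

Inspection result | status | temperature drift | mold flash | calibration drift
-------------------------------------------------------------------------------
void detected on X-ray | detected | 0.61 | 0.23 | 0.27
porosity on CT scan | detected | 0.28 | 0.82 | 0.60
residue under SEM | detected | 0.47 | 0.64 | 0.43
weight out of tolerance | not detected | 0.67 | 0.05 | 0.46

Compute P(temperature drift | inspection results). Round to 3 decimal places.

By Bayes' rule with conditional independence, the unnormalized weight for each hypothesis is prior × ∏ likelihoods (using 1 − P(present | H) for each absent inspection result):
  temperature drift: 0.32 × 0.61 × 0.28 × 0.47 × (1 − 0.67) = 0.0084771
  mold flash: 0.30 × 0.23 × 0.82 × 0.64 × (1 − 0.05) = 0.034401
  calibration drift: 0.38 × 0.27 × 0.60 × 0.43 × (1 − 0.46) = 0.014294
Marginal likelihood of the evidence = 0.057172.
P(temperature drift | evidence) = 0.0084771 / 0.057172 ≈ 0.148.

0.148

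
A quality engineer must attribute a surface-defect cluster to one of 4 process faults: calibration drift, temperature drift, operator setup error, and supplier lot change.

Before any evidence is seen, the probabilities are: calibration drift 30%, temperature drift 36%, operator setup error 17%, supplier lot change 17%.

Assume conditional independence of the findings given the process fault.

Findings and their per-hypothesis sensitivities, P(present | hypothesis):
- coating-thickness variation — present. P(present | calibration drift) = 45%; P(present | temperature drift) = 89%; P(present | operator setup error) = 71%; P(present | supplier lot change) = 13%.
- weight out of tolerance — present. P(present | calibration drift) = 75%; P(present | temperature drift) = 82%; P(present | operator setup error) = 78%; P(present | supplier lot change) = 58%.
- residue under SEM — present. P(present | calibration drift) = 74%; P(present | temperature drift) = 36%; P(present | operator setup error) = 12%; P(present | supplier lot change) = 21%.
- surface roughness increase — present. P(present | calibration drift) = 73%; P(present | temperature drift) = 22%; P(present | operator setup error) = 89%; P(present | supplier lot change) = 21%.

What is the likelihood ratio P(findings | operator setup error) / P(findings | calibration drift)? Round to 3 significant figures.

0.324

Joint likelihood of the evidence pattern under each hypothesis:
  operator setup error: 0.71 × 0.78 × 0.12 × 0.89 = 0.059146
  calibration drift: 0.45 × 0.75 × 0.74 × 0.73 = 0.18232
Bayes factor = 0.059146 / 0.18232 ≈ 0.324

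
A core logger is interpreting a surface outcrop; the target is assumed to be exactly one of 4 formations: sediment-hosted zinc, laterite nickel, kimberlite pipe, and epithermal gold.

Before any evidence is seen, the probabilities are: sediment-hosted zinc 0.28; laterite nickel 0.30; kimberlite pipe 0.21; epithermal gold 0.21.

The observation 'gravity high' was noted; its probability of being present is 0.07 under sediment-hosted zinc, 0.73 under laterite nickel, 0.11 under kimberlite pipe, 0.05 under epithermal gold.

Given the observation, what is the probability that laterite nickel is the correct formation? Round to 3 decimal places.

Multiply each prior by the likelihood of the observation:
  sediment-hosted zinc: 0.28 × 0.07 = 0.0196
  laterite nickel: 0.30 × 0.73 = 0.219
  kimberlite pipe: 0.21 × 0.11 = 0.0231
  epithermal gold: 0.21 × 0.05 = 0.0105
Marginal likelihood of the evidence = 0.2722.
P(laterite nickel | evidence) = 0.219 / 0.2722 ≈ 0.805.

0.805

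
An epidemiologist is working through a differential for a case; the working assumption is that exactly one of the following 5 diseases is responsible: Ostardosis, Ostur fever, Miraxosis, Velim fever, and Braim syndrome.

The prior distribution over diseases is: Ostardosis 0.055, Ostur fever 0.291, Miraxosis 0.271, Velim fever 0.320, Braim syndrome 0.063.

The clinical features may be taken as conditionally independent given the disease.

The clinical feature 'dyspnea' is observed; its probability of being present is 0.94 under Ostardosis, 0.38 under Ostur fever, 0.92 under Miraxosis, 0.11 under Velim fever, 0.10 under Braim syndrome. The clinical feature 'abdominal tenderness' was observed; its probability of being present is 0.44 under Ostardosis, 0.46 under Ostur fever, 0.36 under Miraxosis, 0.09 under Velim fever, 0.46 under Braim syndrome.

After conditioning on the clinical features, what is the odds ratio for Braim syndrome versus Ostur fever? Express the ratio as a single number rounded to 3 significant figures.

0.0570

Posterior odds equal prior odds times the likelihood ratio; only the two competing hypotheses matter.
  Braim syndrome: 0.063 × 0.10 × 0.46 = 0.002898
  Ostur fever: 0.291 × 0.38 × 0.46 = 0.050867
Odds(Braim syndrome : Ostur fever) = 0.002898 / 0.050867 ≈ 0.0570.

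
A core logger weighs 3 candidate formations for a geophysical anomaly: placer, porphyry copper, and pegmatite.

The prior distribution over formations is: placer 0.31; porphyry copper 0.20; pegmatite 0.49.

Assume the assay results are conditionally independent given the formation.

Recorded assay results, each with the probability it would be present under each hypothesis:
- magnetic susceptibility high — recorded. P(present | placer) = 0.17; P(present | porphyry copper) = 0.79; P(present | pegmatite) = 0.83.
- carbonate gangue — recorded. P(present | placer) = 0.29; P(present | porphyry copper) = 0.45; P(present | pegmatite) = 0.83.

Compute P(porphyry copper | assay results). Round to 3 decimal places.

By Bayes' rule with conditional independence, the unnormalized weight for each hypothesis is prior × ∏ likelihoods:
  placer: 0.31 × 0.17 × 0.29 = 0.015283
  porphyry copper: 0.20 × 0.79 × 0.45 = 0.0711
  pegmatite: 0.49 × 0.83 × 0.83 = 0.33756
The unnormalized weights sum to 0.42394.
P(porphyry copper | evidence) = 0.0711 / 0.42394 ≈ 0.168.

0.168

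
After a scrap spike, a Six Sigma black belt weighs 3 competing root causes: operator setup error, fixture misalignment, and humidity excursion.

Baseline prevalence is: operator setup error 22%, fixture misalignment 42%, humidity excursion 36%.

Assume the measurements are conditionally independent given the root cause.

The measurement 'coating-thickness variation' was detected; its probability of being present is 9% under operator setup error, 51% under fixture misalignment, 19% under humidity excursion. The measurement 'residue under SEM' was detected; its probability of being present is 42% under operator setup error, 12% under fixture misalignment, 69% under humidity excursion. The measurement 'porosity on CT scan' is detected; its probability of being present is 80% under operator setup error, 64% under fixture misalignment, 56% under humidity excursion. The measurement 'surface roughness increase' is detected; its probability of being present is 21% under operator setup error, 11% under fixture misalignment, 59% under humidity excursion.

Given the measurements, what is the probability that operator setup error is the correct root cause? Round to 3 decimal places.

0.074

For each hypothesis, the unnormalized posterior weight is prior × product of the measurement likelihoods:
  operator setup error: 0.22 × 0.09 × 0.42 × 0.80 × 0.21 = 0.0013971
  fixture misalignment: 0.42 × 0.51 × 0.12 × 0.64 × 0.11 = 0.0018096
  humidity excursion: 0.36 × 0.19 × 0.69 × 0.56 × 0.59 = 0.015594
Marginal likelihood of the evidence = 0.0188.
P(operator setup error | evidence) = 0.0013971 / 0.0188 ≈ 0.074.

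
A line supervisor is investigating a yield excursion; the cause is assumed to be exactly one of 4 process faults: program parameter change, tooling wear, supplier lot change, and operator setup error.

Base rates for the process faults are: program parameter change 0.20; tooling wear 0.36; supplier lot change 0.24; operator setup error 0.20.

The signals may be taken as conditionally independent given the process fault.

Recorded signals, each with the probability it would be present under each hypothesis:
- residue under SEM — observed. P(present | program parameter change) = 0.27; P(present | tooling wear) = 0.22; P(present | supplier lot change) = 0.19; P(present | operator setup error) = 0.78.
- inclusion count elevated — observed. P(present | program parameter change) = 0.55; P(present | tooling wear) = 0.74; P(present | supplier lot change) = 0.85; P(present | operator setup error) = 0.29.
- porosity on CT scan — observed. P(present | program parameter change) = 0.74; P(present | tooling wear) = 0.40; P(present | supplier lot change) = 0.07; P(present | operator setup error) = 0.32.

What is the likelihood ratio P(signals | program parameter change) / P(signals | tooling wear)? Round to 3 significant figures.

Take the product of per-signal likelihoods under each hypothesis, then divide.
  program parameter change: 0.27 × 0.55 × 0.74 = 0.10989
  tooling wear: 0.22 × 0.74 × 0.40 = 0.06512
Bayes factor = 0.10989 / 0.06512 ≈ 1.69

1.69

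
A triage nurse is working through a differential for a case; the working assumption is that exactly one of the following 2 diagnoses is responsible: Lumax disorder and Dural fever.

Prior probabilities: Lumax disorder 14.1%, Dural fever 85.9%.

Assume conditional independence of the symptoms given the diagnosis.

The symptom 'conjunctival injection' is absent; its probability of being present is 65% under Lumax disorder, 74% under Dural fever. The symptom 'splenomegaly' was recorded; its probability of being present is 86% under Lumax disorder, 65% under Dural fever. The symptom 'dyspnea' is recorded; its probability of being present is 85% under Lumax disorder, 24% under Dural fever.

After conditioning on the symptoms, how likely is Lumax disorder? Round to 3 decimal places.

0.509

Multiply each prior by the joint likelihood of the symptom pattern (using 1 − P(present | H) for each absent symptom):
  Lumax disorder: 0.141 × (1 − 0.65) × 0.86 × 0.85 = 0.036075
  Dural fever: 0.859 × (1 − 0.74) × 0.65 × 0.24 = 0.034841
Marginal likelihood of the evidence = 0.070916.
P(Lumax disorder | evidence) = 0.036075 / 0.070916 ≈ 0.509.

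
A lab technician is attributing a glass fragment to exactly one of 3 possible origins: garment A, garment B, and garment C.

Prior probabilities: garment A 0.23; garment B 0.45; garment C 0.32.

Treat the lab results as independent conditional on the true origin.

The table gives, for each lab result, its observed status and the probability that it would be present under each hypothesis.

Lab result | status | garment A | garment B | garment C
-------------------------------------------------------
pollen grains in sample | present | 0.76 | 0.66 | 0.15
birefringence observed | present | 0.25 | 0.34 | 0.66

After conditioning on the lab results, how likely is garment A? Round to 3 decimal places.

0.248

By Bayes' rule with conditional independence, the unnormalized weight for each hypothesis is prior × ∏ likelihoods:
  garment A: 0.23 × 0.76 × 0.25 = 0.0437
  garment B: 0.45 × 0.66 × 0.34 = 0.10098
  garment C: 0.32 × 0.15 × 0.66 = 0.03168
Normalizing constant Z = 0.0437 + 0.10098 + 0.03168 = 0.17636.
P(garment A | evidence) = 0.0437 / 0.17636 ≈ 0.248.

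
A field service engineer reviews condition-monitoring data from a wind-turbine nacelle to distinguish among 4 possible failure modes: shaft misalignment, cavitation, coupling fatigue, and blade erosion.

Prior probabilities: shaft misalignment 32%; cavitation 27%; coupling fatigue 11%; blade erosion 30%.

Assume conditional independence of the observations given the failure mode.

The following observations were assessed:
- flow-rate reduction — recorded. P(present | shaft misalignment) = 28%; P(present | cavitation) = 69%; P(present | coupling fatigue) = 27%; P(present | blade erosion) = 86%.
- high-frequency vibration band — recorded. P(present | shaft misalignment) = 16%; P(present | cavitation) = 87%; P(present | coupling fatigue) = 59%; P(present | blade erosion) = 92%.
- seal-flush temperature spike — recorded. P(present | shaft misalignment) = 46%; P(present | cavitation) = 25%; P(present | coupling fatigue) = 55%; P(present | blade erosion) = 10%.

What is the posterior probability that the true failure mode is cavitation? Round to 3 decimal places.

0.503

For each hypothesis, the unnormalized posterior weight is prior × product of the observation likelihoods:
  shaft misalignment: 0.32 × 0.28 × 0.16 × 0.46 = 0.0065946
  cavitation: 0.27 × 0.69 × 0.87 × 0.25 = 0.04052
  coupling fatigue: 0.11 × 0.27 × 0.59 × 0.55 = 0.0096377
  blade erosion: 0.30 × 0.86 × 0.92 × 0.10 = 0.023736
The unnormalized weights sum to 0.080488.
P(cavitation | evidence) = 0.04052 / 0.080488 ≈ 0.503.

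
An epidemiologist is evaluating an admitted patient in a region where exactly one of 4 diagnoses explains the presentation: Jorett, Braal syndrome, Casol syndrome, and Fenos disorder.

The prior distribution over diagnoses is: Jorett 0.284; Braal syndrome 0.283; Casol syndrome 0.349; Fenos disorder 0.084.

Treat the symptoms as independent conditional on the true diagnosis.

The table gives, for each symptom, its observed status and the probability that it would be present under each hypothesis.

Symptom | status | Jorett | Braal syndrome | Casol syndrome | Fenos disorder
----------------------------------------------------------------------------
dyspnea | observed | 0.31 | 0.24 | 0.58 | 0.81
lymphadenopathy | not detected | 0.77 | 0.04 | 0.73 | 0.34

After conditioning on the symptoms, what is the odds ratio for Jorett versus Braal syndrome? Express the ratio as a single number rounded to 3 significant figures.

0.311

Posterior odds equal prior odds times the likelihood ratio; only the two competing hypotheses matter (using 1 − P(present | H) for each absent symptom).
  Jorett: 0.284 × 0.31 × (1 − 0.77) = 0.020249
  Braal syndrome: 0.283 × 0.24 × (1 − 0.04) = 0.065203
Posterior odds = 0.020249 / 0.065203 ≈ 0.311.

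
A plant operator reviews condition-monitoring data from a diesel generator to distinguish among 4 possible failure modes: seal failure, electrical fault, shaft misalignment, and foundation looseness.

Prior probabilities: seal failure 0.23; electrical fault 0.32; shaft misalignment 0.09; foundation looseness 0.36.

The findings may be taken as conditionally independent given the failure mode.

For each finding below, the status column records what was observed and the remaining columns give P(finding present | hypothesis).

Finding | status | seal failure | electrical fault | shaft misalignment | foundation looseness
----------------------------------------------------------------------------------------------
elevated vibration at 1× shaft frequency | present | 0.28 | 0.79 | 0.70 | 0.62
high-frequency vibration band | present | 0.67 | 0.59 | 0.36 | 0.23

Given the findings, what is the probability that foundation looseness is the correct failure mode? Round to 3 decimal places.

Multiply each prior by the joint likelihood of the evidence pattern:
  seal failure: 0.23 × 0.28 × 0.67 = 0.043148
  electrical fault: 0.32 × 0.79 × 0.59 = 0.14915
  shaft misalignment: 0.09 × 0.70 × 0.36 = 0.02268
  foundation looseness: 0.36 × 0.62 × 0.23 = 0.051336
Marginal likelihood of the evidence = 0.26632.
P(foundation looseness | evidence) = 0.051336 / 0.26632 ≈ 0.193.

0.193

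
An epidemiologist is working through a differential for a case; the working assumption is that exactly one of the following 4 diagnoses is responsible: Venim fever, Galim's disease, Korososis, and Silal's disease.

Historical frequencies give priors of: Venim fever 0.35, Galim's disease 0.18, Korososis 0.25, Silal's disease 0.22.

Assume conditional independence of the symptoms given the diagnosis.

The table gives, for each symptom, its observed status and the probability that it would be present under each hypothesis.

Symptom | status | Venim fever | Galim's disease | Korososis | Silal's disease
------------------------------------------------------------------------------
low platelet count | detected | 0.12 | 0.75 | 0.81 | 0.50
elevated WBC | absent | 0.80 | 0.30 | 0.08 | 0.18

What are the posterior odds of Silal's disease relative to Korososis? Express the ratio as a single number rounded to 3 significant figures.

0.484

Unnormalized posterior weight (prior times the symptom likelihoods) for each of the two hypotheses (using 1 − P(present | H) for each absent symptom):
  Silal's disease: 0.22 × 0.50 × (1 − 0.18) = 0.0902
  Korososis: 0.25 × 0.81 × (1 − 0.08) = 0.1863
Odds(Silal's disease : Korososis) = 0.0902 / 0.1863 ≈ 0.484.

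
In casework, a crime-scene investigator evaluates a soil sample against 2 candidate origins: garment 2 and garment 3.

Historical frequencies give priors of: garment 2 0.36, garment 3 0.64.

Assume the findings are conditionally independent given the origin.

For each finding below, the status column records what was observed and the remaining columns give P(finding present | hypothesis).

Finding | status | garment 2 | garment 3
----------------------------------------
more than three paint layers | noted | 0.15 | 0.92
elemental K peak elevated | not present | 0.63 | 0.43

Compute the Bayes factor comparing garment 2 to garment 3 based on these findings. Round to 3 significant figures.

0.106

Take the product of per-finding likelihoods under each hypothesis (using 1 − P(present | H) for each absent finding), then divide.
  garment 2: 0.15 × (1 − 0.63) = 0.0555
  garment 3: 0.92 × (1 − 0.43) = 0.5244
Bayes factor = 0.0555 / 0.5244 ≈ 0.106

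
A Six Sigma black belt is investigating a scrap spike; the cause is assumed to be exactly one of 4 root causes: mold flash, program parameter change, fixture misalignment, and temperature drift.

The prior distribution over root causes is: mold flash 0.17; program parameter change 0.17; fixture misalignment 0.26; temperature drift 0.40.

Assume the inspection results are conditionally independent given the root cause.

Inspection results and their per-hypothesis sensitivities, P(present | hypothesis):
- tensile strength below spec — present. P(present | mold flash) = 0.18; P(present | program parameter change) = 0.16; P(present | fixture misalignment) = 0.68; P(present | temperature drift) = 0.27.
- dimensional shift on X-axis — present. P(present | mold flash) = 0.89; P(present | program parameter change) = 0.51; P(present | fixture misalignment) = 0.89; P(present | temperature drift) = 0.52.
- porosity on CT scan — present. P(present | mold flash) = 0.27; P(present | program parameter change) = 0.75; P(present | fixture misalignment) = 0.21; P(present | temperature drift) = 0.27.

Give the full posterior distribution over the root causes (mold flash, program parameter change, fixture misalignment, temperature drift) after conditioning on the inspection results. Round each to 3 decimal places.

By Bayes' rule with conditional independence, the unnormalized weight for each hypothesis is prior × ∏ likelihoods:
  mold flash: 0.17 × 0.18 × 0.89 × 0.27 = 0.0073532
  program parameter change: 0.17 × 0.16 × 0.51 × 0.75 = 0.010404
  fixture misalignment: 0.26 × 0.68 × 0.89 × 0.21 = 0.033044
  temperature drift: 0.40 × 0.27 × 0.52 × 0.27 = 0.015163
Marginal likelihood of the evidence = 0.065964.
P(mold flash | evidence) = 0.0073532 / 0.065964 ≈ 0.111
P(program parameter change | evidence) = 0.010404 / 0.065964 ≈ 0.158
P(fixture misalignment | evidence) = 0.033044 / 0.065964 ≈ 0.501
P(temperature drift | evidence) = 0.015163 / 0.065964 ≈ 0.230

0.111, 0.158, 0.501, 0.230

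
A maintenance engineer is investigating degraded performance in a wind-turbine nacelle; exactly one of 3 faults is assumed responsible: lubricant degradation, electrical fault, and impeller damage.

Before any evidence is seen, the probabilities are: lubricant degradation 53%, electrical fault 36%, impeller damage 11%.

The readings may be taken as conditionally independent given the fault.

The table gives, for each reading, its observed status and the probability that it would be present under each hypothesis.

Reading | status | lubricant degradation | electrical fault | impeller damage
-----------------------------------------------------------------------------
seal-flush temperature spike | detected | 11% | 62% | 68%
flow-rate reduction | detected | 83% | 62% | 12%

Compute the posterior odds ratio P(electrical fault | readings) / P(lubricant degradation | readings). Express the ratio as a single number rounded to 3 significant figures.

2.86

Posterior odds equal prior odds times the likelihood ratio; only the two competing hypotheses matter.
  electrical fault: 0.36 × 0.62 × 0.62 = 0.13838
  lubricant degradation: 0.53 × 0.11 × 0.83 = 0.048389
Odds(electrical fault : lubricant degradation) = 0.13838 / 0.048389 ≈ 2.86.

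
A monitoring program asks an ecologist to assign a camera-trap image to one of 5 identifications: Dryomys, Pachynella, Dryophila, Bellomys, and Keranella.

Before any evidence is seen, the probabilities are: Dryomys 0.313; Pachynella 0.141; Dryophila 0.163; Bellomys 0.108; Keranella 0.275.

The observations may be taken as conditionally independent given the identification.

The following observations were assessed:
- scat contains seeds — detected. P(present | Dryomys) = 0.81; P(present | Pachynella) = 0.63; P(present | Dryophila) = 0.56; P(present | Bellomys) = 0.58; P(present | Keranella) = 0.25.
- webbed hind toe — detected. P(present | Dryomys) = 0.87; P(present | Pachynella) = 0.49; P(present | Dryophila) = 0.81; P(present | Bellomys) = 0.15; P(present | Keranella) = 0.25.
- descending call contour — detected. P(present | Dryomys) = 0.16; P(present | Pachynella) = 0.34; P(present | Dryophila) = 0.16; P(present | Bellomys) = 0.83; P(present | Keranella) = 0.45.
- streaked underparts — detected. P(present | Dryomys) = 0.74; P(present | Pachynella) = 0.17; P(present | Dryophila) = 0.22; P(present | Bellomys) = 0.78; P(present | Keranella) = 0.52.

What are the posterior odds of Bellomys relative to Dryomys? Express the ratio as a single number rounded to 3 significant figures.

0.233

Posterior odds equal prior odds times the likelihood ratio; only the two competing hypotheses matter.
  Bellomys: 0.108 × 0.58 × 0.15 × 0.83 × 0.78 = 0.006083
  Dryomys: 0.313 × 0.81 × 0.87 × 0.16 × 0.74 = 0.026116
Posterior odds = 0.006083 / 0.026116 ≈ 0.233.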